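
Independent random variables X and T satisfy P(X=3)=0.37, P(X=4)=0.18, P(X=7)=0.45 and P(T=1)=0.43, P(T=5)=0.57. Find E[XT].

E[XT] = Σ_x Σ_t xt · P(X=x)P(T=t)
 = 3·0.1591 + 15·0.2109 + 4·0.0774 + 20·0.1026 + 7·0.1935 + 35·0.2565
 = 0.4773 + 3.1635 + 0.3096 + 2.052 + 1.3545 + 8.9775
 = 16.3344

16.3344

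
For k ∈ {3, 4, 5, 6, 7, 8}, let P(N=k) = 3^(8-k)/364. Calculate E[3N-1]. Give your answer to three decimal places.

9.475

E[3N-1] = Σ (3n-1)·P(N=n)
 = 8·243/364 + 11·81/364 + 14·27/364 + 17·9/364 + 20·3/364 + 23·1/364
 = 486/91 + 891/364 + 27/26 + 153/364 + 15/91 + 23/364
 = 3449/364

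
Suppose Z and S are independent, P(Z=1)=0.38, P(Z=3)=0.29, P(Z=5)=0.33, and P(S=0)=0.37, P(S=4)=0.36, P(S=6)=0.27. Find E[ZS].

E[ZS] = Σ_z Σ_s zs · P(Z=z)P(S=s)
 = 0·0.1406 + 4·0.1368 + 6·0.1026 + 0·0.1073 + 12·0.1044 + 18·0.0783 + 0·0.1221 + 20·0.1188 + 30·0.0891
 = 0 + 0.5472 + 0.6156 + 0 + 1.2528 + 1.4094 + 0 + 2.376 + 2.673
 = 8.874

8.874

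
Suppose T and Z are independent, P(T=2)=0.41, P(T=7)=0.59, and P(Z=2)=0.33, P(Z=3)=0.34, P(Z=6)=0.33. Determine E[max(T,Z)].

5.6306

E[max(T,Z)] = Σ_t Σ_z max(t,z) · P(T=t)P(Z=z)
 = 2·0.1353 + 3·0.1394 + 6·0.1353 + 7·0.1947 + 7·0.2006 + 7·0.1947
 = 0.2706 + 0.4182 + 0.8118 + 1.3629 + 1.4042 + 1.3629
 = 5.6306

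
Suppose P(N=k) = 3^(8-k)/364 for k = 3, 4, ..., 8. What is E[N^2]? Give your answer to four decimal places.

E[N^2] = Σ n^2·P(N=n)
 = 9·243/364 + 16·81/364 + 25·27/364 + 36·9/364 + 49·3/364 + 64·1/364
 = 2187/364 + 324/91 + 675/364 + 81/91 + 21/52 + 16/91
 = 361/28

12.8929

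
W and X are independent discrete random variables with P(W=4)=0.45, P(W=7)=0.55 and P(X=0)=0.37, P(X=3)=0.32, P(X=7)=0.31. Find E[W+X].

E[W+X] = Σ_w Σ_x (w+x) · P(W=w)P(X=x)
 = 4·0.1665 + 7·0.144 + 11·0.1395 + 7·0.2035 + 10·0.176 + 14·0.1705
 = 0.666 + 1.008 + 1.5345 + 1.4245 + 1.76 + 2.387
 = 8.78

8.78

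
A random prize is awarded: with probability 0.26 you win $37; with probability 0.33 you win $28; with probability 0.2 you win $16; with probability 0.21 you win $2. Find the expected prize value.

E[payout] = 37·0.26 + 28·0.33 + 16·0.2 + 2·0.21
 = 9.62 + 9.24 + 3.2 + 0.42
 = 22.48

22.48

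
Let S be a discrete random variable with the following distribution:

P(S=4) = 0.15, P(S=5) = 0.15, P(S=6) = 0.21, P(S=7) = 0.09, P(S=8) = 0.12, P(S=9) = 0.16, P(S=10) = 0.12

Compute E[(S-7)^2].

E[(S-7)^2] = Σ (s-7)^2·P(S=s)
 = 9·0.15 + 4·0.15 + 1·0.21 + 0·0.09 + 1·0.12 + 4·0.16 + 9·0.12
 = 1.35 + 0.6 + 0.21 + 0 + 0.12 + 0.64 + 1.08
 = 4

4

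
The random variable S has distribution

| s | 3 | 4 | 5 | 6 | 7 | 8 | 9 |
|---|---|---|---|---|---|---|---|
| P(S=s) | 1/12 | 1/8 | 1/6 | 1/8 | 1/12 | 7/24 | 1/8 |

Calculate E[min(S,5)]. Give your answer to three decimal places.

4.708

E[min(S,5)] = Σ min(s,5)·P(S=s)
 = 3·1/12 + 4·1/8 + 5·1/6 + 5·1/8 + 5·1/12 + 5·7/24 + 5·1/8
 = 1/4 + 1/2 + 5/6 + 5/8 + 5/12 + 35/24 + 5/8
 = 113/24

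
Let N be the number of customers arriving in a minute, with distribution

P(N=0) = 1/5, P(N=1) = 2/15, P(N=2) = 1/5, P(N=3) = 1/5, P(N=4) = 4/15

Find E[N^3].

24.2

E[N^3] = Σ n^3·P(N=n)
 = 0·1/5 + 1·2/15 + 8·1/5 + 27·1/5 + 64·4/15
 = 0 + 2/15 + 8/5 + 27/5 + 256/15
 = 121/5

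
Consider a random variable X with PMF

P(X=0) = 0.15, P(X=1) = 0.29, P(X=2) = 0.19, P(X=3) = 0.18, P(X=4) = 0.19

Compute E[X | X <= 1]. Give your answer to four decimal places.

P(X <= 1) = 0.15 + 0.29 = 0.44.
E[X | X <= 1] = [0·0.15 + 1·0.29] / 0.44
 = 0.29 / 0.44
 = 29/44

0.6591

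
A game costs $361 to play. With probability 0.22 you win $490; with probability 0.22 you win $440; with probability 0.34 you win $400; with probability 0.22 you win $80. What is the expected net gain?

-2.8

E[payout] = 490·0.22 + 440·0.22 + 400·0.34 + 80·0.22
 = 107.8 + 96.8 + 136 + 17.6
 = 358.2
Net = 358.2 - 361 = -2.8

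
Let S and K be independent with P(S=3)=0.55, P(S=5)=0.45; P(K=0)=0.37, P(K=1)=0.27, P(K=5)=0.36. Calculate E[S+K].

E[S+K] = Σ_s Σ_k (s+k) · P(S=s)P(K=k)
 = 3·0.2035 + 4·0.1485 + 8·0.198 + 5·0.1665 + 6·0.1215 + 10·0.162
 = 0.6105 + 0.594 + 1.584 + 0.8325 + 0.729 + 1.62
 = 5.97

5.97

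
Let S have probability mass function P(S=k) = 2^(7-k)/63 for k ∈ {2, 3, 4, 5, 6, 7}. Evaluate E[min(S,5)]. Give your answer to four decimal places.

E[min(S,5)] = Σ min(s,5)·P(S=s)
 = 2·32/63 + 3·16/63 + 4·8/63 + 5·4/63 + 5·2/63 + 5·1/63
 = 64/63 + 16/21 + 32/63 + 20/63 + 10/63 + 5/63
 = 179/63

2.8413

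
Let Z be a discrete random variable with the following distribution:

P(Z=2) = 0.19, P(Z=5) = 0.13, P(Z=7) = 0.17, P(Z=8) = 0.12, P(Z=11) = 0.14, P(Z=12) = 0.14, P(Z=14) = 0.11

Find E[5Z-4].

35.7

E[5Z-4] = Σ (5z-4)·P(Z=z)
 = 6·0.19 + 21·0.13 + 31·0.17 + 36·0.12 + 51·0.14 + 56·0.14 + 66·0.11
 = 1.14 + 2.73 + 5.27 + 4.32 + 7.14 + 7.84 + 7.26
 = 35.7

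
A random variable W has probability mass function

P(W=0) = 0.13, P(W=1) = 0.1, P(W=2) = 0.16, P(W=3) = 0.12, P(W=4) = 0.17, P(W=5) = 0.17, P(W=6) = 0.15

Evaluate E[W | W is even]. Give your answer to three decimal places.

3.115

P(W is even) = 0.13 + 0.16 + 0.17 + 0.15 = 0.61.
E[W | W is even] = [0·0.13 + 2·0.16 + 4·0.17 + 6·0.15] / 0.61
 = 1.9 / 0.61
 = 190/61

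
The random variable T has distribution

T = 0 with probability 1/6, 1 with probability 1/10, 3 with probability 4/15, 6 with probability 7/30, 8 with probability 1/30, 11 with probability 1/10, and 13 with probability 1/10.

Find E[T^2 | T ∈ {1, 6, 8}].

29

P(T ∈ {1, 6, 8}) = 1/10 + 7/30 + 1/30 = 11/30.
E[T^2 | T ∈ {1, 6, 8}] = [1·1/10 + 36·7/30 + 64·1/30] / (11/30)
 = 319/30 / (11/30)
 = 29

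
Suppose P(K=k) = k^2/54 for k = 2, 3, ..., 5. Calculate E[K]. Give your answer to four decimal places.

4.1481

E[K] = Σ k·P(K=k)
 = 2·2/27 + 3·1/6 + 4·8/27 + 5·25/54
 = 4/27 + 1/2 + 32/27 + 125/54
 = 112/27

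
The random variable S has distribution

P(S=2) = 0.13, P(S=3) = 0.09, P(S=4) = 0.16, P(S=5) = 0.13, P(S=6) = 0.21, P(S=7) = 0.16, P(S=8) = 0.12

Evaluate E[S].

5.16

E[S] = Σ s·P(S=s)
 = 2·0.13 + 3·0.09 + 4·0.16 + 5·0.13 + 6·0.21 + 7·0.16 + 8·0.12
 = 0.26 + 0.27 + 0.64 + 0.65 + 1.26 + 1.12 + 0.96
 = 5.16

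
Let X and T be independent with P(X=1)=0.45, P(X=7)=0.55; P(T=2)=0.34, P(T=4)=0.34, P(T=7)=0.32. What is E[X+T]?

8.58

E[X+T] = Σ_x Σ_t (x+t) · P(X=x)P(T=t)
 = 3·0.153 + 5·0.153 + 8·0.144 + 9·0.187 + 11·0.187 + 14·0.176
 = 0.459 + 0.765 + 1.152 + 1.683 + 2.057 + 2.464
 = 8.58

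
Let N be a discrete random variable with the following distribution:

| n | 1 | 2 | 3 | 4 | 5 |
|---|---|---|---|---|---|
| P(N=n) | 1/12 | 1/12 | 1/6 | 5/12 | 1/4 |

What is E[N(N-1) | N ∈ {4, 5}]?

P(N ∈ {4, 5}) = 5/12 + 1/4 = 2/3.
E[N(N-1) | N ∈ {4, 5}] = [12·5/12 + 20·1/4] / (2/3)
 = 10 / (2/3)
 = 15

15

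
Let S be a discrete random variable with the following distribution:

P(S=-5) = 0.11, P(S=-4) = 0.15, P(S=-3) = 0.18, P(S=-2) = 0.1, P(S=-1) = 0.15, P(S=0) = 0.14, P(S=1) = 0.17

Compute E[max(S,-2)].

-1.06

E[max(S,-2)] = Σ max(s,-2)·P(S=s)
 = (-2)·0.11 + (-2)·0.15 + (-2)·0.18 + (-2)·0.1 + (-1)·0.15 + 0·0.14 + 1·0.17
 = (-0.22) + (-0.3) + (-0.36) + (-0.2) + (-0.15) + 0 + 0.17
 = -1.06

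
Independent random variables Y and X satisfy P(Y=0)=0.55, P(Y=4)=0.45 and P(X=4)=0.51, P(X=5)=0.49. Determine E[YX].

E[YX] = Σ_y Σ_x yx · P(Y=y)P(X=x)
 = 0·0.2805 + 0·0.2695 + 16·0.2295 + 20·0.2205
 = 0 + 0 + 3.672 + 4.41
 = 8.082

8.082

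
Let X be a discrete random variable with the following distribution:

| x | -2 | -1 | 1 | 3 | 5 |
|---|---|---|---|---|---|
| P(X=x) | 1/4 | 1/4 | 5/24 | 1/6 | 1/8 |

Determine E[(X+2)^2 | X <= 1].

3

P(X <= 1) = 1/4 + 1/4 + 5/24 = 17/24.
E[(X+2)^2 | X <= 1] = [0·1/4 + 1·1/4 + 9·5/24] / (17/24)
 = 17/8 / (17/24)
 = 3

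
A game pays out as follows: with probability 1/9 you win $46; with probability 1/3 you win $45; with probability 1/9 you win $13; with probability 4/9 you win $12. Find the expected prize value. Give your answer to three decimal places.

26.889

E[payout] = 46·1/9 + 45·1/3 + 13·1/9 + 12·4/9
 = 46/9 + 15 + 13/9 + 16/3
 = 242/9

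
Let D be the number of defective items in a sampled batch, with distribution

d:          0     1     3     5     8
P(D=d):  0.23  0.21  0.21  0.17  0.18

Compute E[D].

3.13

E[D] = Σ d·P(D=d)
 = 0·0.23 + 1·0.21 + 3·0.21 + 5·0.17 + 8·0.18
 = 0 + 0.21 + 0.63 + 0.85 + 1.44
 = 3.13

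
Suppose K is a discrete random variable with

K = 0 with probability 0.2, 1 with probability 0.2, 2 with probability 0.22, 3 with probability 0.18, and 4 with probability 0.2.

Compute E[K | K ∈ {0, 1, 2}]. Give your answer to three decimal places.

P(K ∈ {0, 1, 2}) = 0.2 + 0.2 + 0.22 = 0.62.
E[K | K ∈ {0, 1, 2}] = [0·0.2 + 1·0.2 + 2·0.22] / 0.62
 = 0.64 / 0.62
 = 32/31

1.032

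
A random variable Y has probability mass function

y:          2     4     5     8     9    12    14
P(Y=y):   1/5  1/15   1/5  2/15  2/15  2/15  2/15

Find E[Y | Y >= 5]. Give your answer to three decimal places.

P(Y >= 5) = 1/5 + 2/15 + 2/15 + 2/15 + 2/15 = 11/15.
E[Y | Y >= 5] = [5·1/5 + 8·2/15 + 9·2/15 + 12·2/15 + 14·2/15] / (11/15)
 = 101/15 / (11/15)
 = 101/11

9.182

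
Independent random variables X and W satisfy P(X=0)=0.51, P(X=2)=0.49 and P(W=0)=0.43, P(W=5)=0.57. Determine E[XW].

E[XW] = Σ_x Σ_w xw · P(X=x)P(W=w)
 = 0·0.2193 + 0·0.2907 + 0·0.2107 + 10·0.2793
 = 0 + 0 + 0 + 2.793
 = 2.793

2.793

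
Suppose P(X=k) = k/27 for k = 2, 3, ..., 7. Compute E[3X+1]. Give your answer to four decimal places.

16.4444

E[3X+1] = Σ (3x+1)·P(X=x)
 = 7·2/27 + 10·1/9 + 13·4/27 + 16·5/27 + 19·2/9 + 22·7/27
 = 14/27 + 10/9 + 52/27 + 80/27 + 38/9 + 154/27
 = 148/9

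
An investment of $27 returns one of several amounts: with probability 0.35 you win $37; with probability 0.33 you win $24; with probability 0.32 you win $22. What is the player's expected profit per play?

E[payout] = 37·0.35 + 24·0.33 + 22·0.32
 = 12.95 + 7.92 + 7.04
 = 27.91
Net = 27.91 - 27 = 0.91

0.91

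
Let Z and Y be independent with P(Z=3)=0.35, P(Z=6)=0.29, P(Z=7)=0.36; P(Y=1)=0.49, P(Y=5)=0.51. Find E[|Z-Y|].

2.984

E[|Z-Y|] = Σ_z Σ_y |z-y| · P(Z=z)P(Y=y)
 = 2·0.1715 + 2·0.1785 + 5·0.1421 + 1·0.1479 + 6·0.1764 + 2·0.1836
 = 0.343 + 0.357 + 0.7105 + 0.1479 + 1.0584 + 0.3672
 = 2.984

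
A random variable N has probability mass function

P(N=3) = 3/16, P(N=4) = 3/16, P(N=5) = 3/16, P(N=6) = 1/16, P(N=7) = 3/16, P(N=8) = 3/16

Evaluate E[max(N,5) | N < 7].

P(N < 7) = 3/16 + 3/16 + 3/16 + 1/16 = 5/8.
E[max(N,5) | N < 7] = [5·3/16 + 5·3/16 + 5·3/16 + 6·1/16] / (5/8)
 = 51/16 / (5/8)
 = 51/10

5.1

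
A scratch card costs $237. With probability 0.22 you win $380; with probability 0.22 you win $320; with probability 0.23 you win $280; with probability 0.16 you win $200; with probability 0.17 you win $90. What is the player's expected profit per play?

28.7

E[payout] = 380·0.22 + 320·0.22 + 280·0.23 + 200·0.16 + 90·0.17
 = 83.6 + 70.4 + 64.4 + 32 + 15.3
 = 265.7
Net = 265.7 - 237 = 28.7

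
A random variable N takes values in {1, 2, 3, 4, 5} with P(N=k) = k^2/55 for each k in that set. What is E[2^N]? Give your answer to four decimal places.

E[2^N] = Σ 2^n·P(N=n)
 = 2·1/55 + 4·4/55 + 8·9/55 + 16·16/55 + 32·5/11
 = 2/55 + 16/55 + 72/55 + 256/55 + 160/11
 = 1146/55

20.8364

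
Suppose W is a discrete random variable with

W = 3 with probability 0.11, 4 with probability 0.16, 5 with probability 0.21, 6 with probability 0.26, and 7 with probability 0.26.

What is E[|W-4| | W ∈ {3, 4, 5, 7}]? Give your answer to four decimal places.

1.4865

P(W ∈ {3, 4, 5, 7}) = 0.11 + 0.16 + 0.21 + 0.26 = 0.74.
E[|W-4| | W ∈ {3, 4, 5, 7}] = [1·0.11 + 0·0.16 + 1·0.21 + 3·0.26] / 0.74
 = 1.1 / 0.74
 = 55/37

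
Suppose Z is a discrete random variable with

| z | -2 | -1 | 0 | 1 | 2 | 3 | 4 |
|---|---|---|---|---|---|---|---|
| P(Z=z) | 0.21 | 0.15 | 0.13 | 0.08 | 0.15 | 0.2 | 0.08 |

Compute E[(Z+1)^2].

E[(Z+1)^2] = Σ (z+1)^2·P(Z=z)
 = 1·0.21 + 0·0.15 + 1·0.13 + 4·0.08 + 9·0.15 + 16·0.2 + 25·0.08
 = 0.21 + 0 + 0.13 + 0.32 + 1.35 + 3.2 + 2
 = 7.21

7.21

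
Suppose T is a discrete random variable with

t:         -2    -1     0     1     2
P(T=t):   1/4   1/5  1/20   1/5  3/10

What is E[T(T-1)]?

E[T(T-1)] = Σ t(t-1)·P(T=t)
 = 6·1/4 + 2·1/5 + 0·1/20 + 0·1/5 + 2·3/10
 = 3/2 + 2/5 + 0 + 0 + 3/5
 = 5/2

2.5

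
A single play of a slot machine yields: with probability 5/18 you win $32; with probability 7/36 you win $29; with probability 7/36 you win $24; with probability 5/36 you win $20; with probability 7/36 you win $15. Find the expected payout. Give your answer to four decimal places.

24.8889

E[payout] = 32·5/18 + 29·7/36 + 24·7/36 + 20·5/36 + 15·7/36
 = 80/9 + 203/36 + 14/3 + 25/9 + 35/12
 = 224/9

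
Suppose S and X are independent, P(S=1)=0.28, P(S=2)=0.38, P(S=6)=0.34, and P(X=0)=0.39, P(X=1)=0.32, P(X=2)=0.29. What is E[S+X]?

E[S+X] = Σ_s Σ_x (s+x) · P(S=s)P(X=x)
 = 1·0.1092 + 2·0.0896 + 3·0.0812 + 2·0.1482 + 3·0.1216 + 4·0.1102 + 6·0.1326 + 7·0.1088 + 8·0.0986
 = 0.1092 + 0.1792 + 0.2436 + 0.2964 + 0.3648 + 0.4408 + 0.7956 + 0.7616 + 0.7888
 = 3.98

3.98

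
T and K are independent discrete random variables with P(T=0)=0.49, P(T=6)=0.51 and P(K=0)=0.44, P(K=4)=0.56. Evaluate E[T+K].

5.3

E[T+K] = Σ_t Σ_k (t+k) · P(T=t)P(K=k)
 = 0·0.2156 + 4·0.2744 + 6·0.2244 + 10·0.2856
 = 0 + 1.0976 + 1.3464 + 2.856
 = 5.3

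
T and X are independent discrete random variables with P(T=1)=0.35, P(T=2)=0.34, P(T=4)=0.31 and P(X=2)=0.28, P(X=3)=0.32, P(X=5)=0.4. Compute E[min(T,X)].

E[min(T,X)] = Σ_t Σ_x min(t,x) · P(T=t)P(X=x)
 = 1·0.098 + 1·0.112 + 1·0.14 + 2·0.0952 + 2·0.1088 + 2·0.136 + 2·0.0868 + 3·0.0992 + 4·0.124
 = 0.098 + 0.112 + 0.14 + 0.1904 + 0.2176 + 0.272 + 0.1736 + 0.2976 + 0.496
 = 1.9972

1.9972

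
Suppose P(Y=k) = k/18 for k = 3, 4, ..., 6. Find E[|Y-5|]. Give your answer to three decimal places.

0.889

E[|Y-5|] = Σ |y-5|·P(Y=y)
 = 2·1/6 + 1·2/9 + 0·5/18 + 1·1/3
 = 1/3 + 2/9 + 0 + 1/3
 = 8/9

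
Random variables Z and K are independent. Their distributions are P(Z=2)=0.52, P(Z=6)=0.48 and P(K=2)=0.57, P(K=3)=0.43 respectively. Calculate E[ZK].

E[ZK] = Σ_z Σ_k zk · P(Z=z)P(K=k)
 = 4·0.2964 + 6·0.2236 + 12·0.2736 + 18·0.2064
 = 1.1856 + 1.3416 + 3.2832 + 3.7152
 = 9.5256

9.5256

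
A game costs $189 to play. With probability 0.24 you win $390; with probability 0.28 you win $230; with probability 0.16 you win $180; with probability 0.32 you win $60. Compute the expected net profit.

E[payout] = 390·0.24 + 230·0.28 + 180·0.16 + 60·0.32
 = 93.6 + 64.4 + 28.8 + 19.2
 = 206
Net = 206 - 189 = 17

17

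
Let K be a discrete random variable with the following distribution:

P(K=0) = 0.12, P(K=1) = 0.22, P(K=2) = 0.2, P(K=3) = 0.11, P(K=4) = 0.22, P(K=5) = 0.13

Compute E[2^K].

E[2^K] = Σ 2^k·P(K=k)
 = 1·0.12 + 2·0.22 + 4·0.2 + 8·0.11 + 16·0.22 + 32·0.13
 = 0.12 + 0.44 + 0.8 + 0.88 + 3.52 + 4.16
 = 9.92

9.92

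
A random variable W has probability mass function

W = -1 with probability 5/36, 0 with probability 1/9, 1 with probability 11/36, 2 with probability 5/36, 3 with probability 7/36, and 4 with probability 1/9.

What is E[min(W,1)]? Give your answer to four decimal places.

0.6111

E[min(W,1)] = Σ min(w,1)·P(W=w)
 = (-1)·5/36 + 0·1/9 + 1·11/36 + 1·5/36 + 1·7/36 + 1·1/9
 = (-5/36) + 0 + 11/36 + 5/36 + 7/36 + 1/9
 = 11/18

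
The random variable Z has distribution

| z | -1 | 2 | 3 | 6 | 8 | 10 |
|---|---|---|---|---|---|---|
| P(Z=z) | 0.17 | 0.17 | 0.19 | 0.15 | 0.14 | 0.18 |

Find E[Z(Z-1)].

30.36

E[Z(Z-1)] = Σ z(z-1)·P(Z=z)
 = 2·0.17 + 2·0.17 + 6·0.19 + 30·0.15 + 56·0.14 + 90·0.18
 = 0.34 + 0.34 + 1.14 + 4.5 + 7.84 + 16.2
 = 30.36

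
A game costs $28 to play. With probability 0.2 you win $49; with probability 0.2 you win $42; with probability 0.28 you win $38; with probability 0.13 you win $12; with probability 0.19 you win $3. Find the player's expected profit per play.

2.97

E[payout] = 49·0.2 + 42·0.2 + 38·0.28 + 12·0.13 + 3·0.19
 = 9.8 + 8.4 + 10.64 + 1.56 + 0.57
 = 30.97
Net = 30.97 - 28 = 2.97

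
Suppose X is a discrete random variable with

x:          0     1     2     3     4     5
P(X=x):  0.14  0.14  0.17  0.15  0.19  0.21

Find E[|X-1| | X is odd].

2.28

P(X is odd) = 0.14 + 0.15 + 0.21 = 0.5.
E[|X-1| | X is odd] = [0·0.14 + 2·0.15 + 4·0.21] / 0.5
 = 1.14 / 0.5
 = 57/25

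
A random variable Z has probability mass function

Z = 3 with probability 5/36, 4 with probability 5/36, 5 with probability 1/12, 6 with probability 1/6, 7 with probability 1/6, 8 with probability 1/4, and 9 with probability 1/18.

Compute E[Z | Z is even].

P(Z is even) = 5/36 + 1/6 + 1/4 = 5/9.
E[Z | Z is even] = [4·5/36 + 6·1/6 + 8·1/4] / (5/9)
 = 32/9 / (5/9)
 = 32/5

6.4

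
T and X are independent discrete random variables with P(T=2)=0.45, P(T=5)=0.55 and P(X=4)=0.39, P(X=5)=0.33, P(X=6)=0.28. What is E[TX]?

E[TX] = Σ_t Σ_x tx · P(T=t)P(X=x)
 = 8·0.1755 + 10·0.1485 + 12·0.126 + 20·0.2145 + 25·0.1815 + 30·0.154
 = 1.404 + 1.485 + 1.512 + 4.29 + 4.5375 + 4.62
 = 17.8485

17.8485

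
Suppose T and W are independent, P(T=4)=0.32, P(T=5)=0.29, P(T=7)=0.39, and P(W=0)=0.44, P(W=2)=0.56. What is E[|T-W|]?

E[|T-W|] = Σ_t Σ_w |t-w| · P(T=t)P(W=w)
 = 4·0.1408 + 2·0.1792 + 5·0.1276 + 3·0.1624 + 7·0.1716 + 5·0.2184
 = 0.5632 + 0.3584 + 0.638 + 0.4872 + 1.2012 + 1.092
 = 4.34

4.34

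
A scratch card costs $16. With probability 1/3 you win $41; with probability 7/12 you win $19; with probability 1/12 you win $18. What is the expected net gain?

10.25

E[payout] = 41·1/3 + 19·7/12 + 18·1/12
 = 41/3 + 133/12 + 3/2
 = 105/4
Net = 105/4 - 16 = 41/4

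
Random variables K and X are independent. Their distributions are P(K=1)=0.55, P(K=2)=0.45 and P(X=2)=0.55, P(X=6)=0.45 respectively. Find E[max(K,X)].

E[max(K,X)] = Σ_k Σ_x max(k,x) · P(K=k)P(X=x)
 = 2·0.3025 + 6·0.2475 + 2·0.2475 + 6·0.2025
 = 0.605 + 1.485 + 0.495 + 1.215
 = 3.8

3.8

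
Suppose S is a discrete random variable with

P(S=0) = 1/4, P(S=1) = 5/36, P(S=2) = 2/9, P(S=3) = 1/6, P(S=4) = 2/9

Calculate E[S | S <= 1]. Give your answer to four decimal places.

0.3571

P(S <= 1) = 1/4 + 5/36 = 7/18.
E[S | S <= 1] = [0·1/4 + 1·5/36] / (7/18)
 = 5/36 / (7/18)
 = 5/14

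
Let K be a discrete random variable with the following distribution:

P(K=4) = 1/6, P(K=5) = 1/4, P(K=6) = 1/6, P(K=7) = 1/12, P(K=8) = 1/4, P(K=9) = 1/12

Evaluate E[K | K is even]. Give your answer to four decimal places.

P(K is even) = 1/6 + 1/6 + 1/4 = 7/12.
E[K | K is even] = [4·1/6 + 6·1/6 + 8·1/4] / (7/12)
 = 11/3 / (7/12)
 = 44/7

6.2857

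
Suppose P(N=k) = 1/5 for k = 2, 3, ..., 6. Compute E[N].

E[N] = Σ n·P(N=n)
 = 2·1/5 + 3·1/5 + 4·1/5 + 5·1/5 + 6·1/5
 = 2/5 + 3/5 + 4/5 + 1 + 6/5
 = 4

4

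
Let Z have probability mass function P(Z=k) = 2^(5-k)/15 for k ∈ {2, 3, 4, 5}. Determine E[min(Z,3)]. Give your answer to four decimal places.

2.4667

E[min(Z,3)] = Σ min(z,3)·P(Z=z)
 = 2·8/15 + 3·4/15 + 3·2/15 + 3·1/15
 = 16/15 + 4/5 + 2/5 + 1/5
 = 37/15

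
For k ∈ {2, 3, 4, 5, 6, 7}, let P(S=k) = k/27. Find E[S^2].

E[S^2] = Σ s^2·P(S=s)
 = 4·2/27 + 9·1/9 + 16·4/27 + 25·5/27 + 36·2/9 + 49·7/27
 = 8/27 + 1 + 64/27 + 125/27 + 8 + 343/27
 = 29

29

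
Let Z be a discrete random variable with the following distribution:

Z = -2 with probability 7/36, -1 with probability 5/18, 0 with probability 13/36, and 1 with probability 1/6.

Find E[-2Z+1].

2

E[-2Z+1] = Σ (-2z+1)·P(Z=z)
 = 5·7/36 + 3·5/18 + 1·13/36 + (-1)·1/6
 = 35/36 + 5/6 + 13/36 + (-1/6)
 = 2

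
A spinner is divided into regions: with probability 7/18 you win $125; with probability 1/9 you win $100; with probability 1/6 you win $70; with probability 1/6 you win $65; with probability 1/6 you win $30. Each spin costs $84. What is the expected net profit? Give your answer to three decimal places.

E[payout] = 125·7/18 + 100·1/9 + 70·1/6 + 65·1/6 + 30·1/6
 = 875/18 + 100/9 + 35/3 + 65/6 + 5
 = 785/9
Net = 785/9 - 84 = 29/9

3.222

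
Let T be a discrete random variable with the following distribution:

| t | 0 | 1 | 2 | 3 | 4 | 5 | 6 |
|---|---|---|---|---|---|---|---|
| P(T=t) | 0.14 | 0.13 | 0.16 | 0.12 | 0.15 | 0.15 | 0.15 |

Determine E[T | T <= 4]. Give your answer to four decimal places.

2.0143

P(T <= 4) = 0.14 + 0.13 + 0.16 + 0.12 + 0.15 = 0.7.
E[T | T <= 4] = [0·0.14 + 1·0.13 + 2·0.16 + 3·0.12 + 4·0.15] / 0.7
 = 1.41 / 0.7
 = 141/70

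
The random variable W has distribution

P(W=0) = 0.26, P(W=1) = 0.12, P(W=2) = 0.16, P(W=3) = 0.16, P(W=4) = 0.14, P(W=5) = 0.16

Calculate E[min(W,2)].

1.36

E[min(W,2)] = Σ min(w,2)·P(W=w)
 = 0·0.26 + 1·0.12 + 2·0.16 + 2·0.16 + 2·0.14 + 2·0.16
 = 0 + 0.12 + 0.32 + 0.32 + 0.28 + 0.32
 = 1.36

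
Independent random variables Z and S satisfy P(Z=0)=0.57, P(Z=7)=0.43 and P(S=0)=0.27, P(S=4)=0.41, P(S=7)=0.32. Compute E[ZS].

E[ZS] = Σ_z Σ_s zs · P(Z=z)P(S=s)
 = 0·0.1539 + 0·0.2337 + 0·0.1824 + 0·0.1161 + 28·0.1763 + 49·0.1376
 = 0 + 0 + 0 + 0 + 4.9364 + 6.7424
 = 11.6788

11.6788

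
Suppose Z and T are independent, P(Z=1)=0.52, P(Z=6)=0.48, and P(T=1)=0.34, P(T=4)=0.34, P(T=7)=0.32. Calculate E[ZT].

E[ZT] = Σ_z Σ_t zt · P(Z=z)P(T=t)
 = 1·0.1768 + 4·0.1768 + 7·0.1664 + 6·0.1632 + 24·0.1632 + 42·0.1536
 = 0.1768 + 0.7072 + 1.1648 + 0.9792 + 3.9168 + 6.4512
 = 13.396

13.396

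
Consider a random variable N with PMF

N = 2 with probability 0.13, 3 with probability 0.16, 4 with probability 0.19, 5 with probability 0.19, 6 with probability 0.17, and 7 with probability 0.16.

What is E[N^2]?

23.71

E[N^2] = Σ n^2·P(N=n)
 = 4·0.13 + 9·0.16 + 16·0.19 + 25·0.19 + 36·0.17 + 49·0.16
 = 0.52 + 1.44 + 3.04 + 4.75 + 6.12 + 7.84
 = 23.71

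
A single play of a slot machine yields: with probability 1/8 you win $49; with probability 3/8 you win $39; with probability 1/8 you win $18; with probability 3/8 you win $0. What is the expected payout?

23

E[payout] = 49·1/8 + 39·3/8 + 18·1/8 + 0·3/8
 = 49/8 + 117/8 + 9/4 + 0
 = 23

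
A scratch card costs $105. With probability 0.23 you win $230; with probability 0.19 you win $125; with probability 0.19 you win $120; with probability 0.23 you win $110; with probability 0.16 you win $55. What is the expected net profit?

E[payout] = 230·0.23 + 125·0.19 + 120·0.19 + 110·0.23 + 55·0.16
 = 52.9 + 23.75 + 22.8 + 25.3 + 8.8
 = 133.55
Net = 133.55 - 105 = 28.55

28.55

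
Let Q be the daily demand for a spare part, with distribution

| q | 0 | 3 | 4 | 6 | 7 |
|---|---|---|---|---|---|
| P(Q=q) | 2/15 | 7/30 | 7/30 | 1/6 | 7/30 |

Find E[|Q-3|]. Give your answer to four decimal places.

2.0667

E[|Q-3|] = Σ |q-3|·P(Q=q)
 = 3·2/15 + 0·7/30 + 1·7/30 + 3·1/6 + 4·7/30
 = 2/5 + 0 + 7/30 + 1/2 + 14/15
 = 31/15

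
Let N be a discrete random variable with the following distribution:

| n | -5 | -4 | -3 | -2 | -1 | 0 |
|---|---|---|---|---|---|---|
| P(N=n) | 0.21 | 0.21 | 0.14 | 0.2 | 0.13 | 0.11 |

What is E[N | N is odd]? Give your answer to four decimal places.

-3.3333

P(N is odd) = 0.21 + 0.14 + 0.13 = 0.48.
E[N | N is odd] = [(-5)·0.21 + (-3)·0.14 + (-1)·0.13] / 0.48
 = -1.6 / 0.48
 = -10/3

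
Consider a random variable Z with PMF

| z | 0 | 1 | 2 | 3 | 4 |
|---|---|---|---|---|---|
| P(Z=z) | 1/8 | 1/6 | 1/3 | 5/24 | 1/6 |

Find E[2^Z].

E[2^Z] = Σ 2^z·P(Z=z)
 = 1·1/8 + 2·1/6 + 4·1/3 + 8·5/24 + 16·1/6
 = 1/8 + 1/3 + 4/3 + 5/3 + 8/3
 = 49/8

6.125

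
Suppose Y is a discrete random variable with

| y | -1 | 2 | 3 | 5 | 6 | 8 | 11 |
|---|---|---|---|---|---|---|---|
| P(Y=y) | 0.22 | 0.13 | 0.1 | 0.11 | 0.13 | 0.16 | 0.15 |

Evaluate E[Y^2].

37.46

E[Y^2] = Σ y^2·P(Y=y)
 = 1·0.22 + 4·0.13 + 9·0.1 + 25·0.11 + 36·0.13 + 64·0.16 + 121·0.15
 = 0.22 + 0.52 + 0.9 + 2.75 + 4.68 + 10.24 + 18.15
 = 37.46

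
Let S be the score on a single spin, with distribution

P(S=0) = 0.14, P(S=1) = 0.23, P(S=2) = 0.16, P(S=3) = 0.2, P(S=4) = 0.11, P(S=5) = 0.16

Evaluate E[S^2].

8.43

E[S^2] = Σ s^2·P(S=s)
 = 0·0.14 + 1·0.23 + 4·0.16 + 9·0.2 + 16·0.11 + 25·0.16
 = 0 + 0.23 + 0.64 + 1.8 + 1.76 + 4
 = 8.43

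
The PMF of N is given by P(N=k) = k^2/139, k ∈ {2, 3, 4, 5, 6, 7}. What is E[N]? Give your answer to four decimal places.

5.6331

E[N] = Σ n·P(N=n)
 = 2·4/139 + 3·9/139 + 4·16/139 + 5·25/139 + 6·36/139 + 7·49/139
 = 8/139 + 27/139 + 64/139 + 125/139 + 216/139 + 343/139
 = 783/139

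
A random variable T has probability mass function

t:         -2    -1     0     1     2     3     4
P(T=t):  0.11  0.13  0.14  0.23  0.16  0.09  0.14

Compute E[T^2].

E[T^2] = Σ t^2·P(T=t)
 = 4·0.11 + 1·0.13 + 0·0.14 + 1·0.23 + 4·0.16 + 9·0.09 + 16·0.14
 = 0.44 + 0.13 + 0 + 0.23 + 0.64 + 0.81 + 2.24
 = 4.49

4.49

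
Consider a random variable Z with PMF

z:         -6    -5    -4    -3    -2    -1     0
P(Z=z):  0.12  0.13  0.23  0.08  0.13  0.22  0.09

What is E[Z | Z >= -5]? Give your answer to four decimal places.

P(Z >= -5) = 0.13 + 0.23 + 0.08 + 0.13 + 0.22 + 0.09 = 0.88.
E[Z | Z >= -5] = [(-5)·0.13 + (-4)·0.23 + (-3)·0.08 + (-2)·0.13 + (-1)·0.22 + 0·0.09] / 0.88
 = -2.29 / 0.88
 = -229/88

-2.6023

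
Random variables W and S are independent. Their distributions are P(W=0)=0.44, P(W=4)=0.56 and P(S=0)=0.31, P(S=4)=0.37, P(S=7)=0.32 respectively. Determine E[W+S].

E[W+S] = Σ_w Σ_s (w+s) · P(W=w)P(S=s)
 = 0·0.1364 + 4·0.1628 + 7·0.1408 + 4·0.1736 + 8·0.2072 + 11·0.1792
 = 0 + 0.6512 + 0.9856 + 0.6944 + 1.6576 + 1.9712
 = 5.96

5.96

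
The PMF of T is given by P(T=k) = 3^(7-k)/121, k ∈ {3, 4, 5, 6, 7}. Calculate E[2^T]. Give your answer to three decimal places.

E[2^T] = Σ 2^t·P(T=t)
 = 8·81/121 + 16·27/121 + 32·9/121 + 64·3/121 + 128·1/121
 = 648/121 + 432/121 + 288/121 + 192/121 + 128/121
 = 1688/121

13.950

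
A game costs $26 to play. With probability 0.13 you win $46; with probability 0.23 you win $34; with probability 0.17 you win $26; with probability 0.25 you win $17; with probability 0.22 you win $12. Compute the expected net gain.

-0.89

E[payout] = 46·0.13 + 34·0.23 + 26·0.17 + 17·0.25 + 12·0.22
 = 5.98 + 7.82 + 4.42 + 4.25 + 2.64
 = 25.11
Net = 25.11 - 26 = -0.89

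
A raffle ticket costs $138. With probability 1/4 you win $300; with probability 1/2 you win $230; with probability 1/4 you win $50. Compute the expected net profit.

64.5

E[payout] = 300·1/4 + 230·1/2 + 50·1/4
 = 75 + 115 + 25/2
 = 405/2
Net = 405/2 - 138 = 129/2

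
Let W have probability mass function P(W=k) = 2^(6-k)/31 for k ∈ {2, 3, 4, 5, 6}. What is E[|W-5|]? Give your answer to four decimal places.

E[|W-5|] = Σ |w-5|·P(W=w)
 = 3·16/31 + 2·8/31 + 1·4/31 + 0·2/31 + 1·1/31
 = 48/31 + 16/31 + 4/31 + 0 + 1/31
 = 69/31

2.2258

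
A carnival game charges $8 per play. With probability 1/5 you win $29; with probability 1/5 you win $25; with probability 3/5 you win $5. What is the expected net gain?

E[payout] = 29·1/5 + 25·1/5 + 5·3/5
 = 29/5 + 5 + 3
 = 69/5
Net = 69/5 - 8 = 29/5

5.8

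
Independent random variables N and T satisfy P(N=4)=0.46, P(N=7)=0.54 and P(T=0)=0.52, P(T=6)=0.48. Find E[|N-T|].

E[|N-T|] = Σ_n Σ_t |n-t| · P(N=n)P(T=t)
 = 4·0.2392 + 2·0.2208 + 7·0.2808 + 1·0.2592
 = 0.9568 + 0.4416 + 1.9656 + 0.2592
 = 3.6232

3.6232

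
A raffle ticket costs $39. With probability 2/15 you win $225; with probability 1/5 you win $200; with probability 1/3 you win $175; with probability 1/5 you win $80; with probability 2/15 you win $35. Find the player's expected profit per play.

E[payout] = 225·2/15 + 200·1/5 + 175·1/3 + 80·1/5 + 35·2/15
 = 30 + 40 + 175/3 + 16 + 14/3
 = 149
Net = 149 - 39 = 110

110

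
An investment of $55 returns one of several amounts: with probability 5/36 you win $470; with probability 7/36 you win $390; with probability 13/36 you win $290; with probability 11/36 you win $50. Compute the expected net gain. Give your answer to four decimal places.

206.1111

E[payout] = 470·5/36 + 390·7/36 + 290·13/36 + 50·11/36
 = 1175/18 + 455/6 + 1885/18 + 275/18
 = 2350/9
Net = 2350/9 - 55 = 1855/9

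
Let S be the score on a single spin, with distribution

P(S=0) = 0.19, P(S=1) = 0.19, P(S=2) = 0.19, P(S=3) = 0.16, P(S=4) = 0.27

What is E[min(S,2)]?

E[min(S,2)] = Σ min(s,2)·P(S=s)
 = 0·0.19 + 1·0.19 + 2·0.19 + 2·0.16 + 2·0.27
 = 0 + 0.19 + 0.38 + 0.32 + 0.54
 = 1.43

1.43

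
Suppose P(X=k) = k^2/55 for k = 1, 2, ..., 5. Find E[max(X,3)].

4.2

E[max(X,3)] = Σ max(x,3)·P(X=x)
 = 3·1/55 + 3·4/55 + 3·9/55 + 4·16/55 + 5·5/11
 = 3/55 + 12/55 + 27/55 + 64/55 + 25/11
 = 21/5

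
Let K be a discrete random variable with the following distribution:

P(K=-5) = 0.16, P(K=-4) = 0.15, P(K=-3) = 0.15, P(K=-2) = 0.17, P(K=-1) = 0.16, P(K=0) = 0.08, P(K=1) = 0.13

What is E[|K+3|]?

E[|K+3|] = Σ |k+3|·P(K=k)
 = 2·0.16 + 1·0.15 + 0·0.15 + 1·0.17 + 2·0.16 + 3·0.08 + 4·0.13
 = 0.32 + 0.15 + 0 + 0.17 + 0.32 + 0.24 + 0.52
 = 1.72

1.72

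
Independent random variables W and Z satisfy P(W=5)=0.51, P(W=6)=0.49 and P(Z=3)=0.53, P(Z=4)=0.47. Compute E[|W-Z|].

2.02

E[|W-Z|] = Σ_w Σ_z |w-z| · P(W=w)P(Z=z)
 = 2·0.2703 + 1·0.2397 + 3·0.2597 + 2·0.2303
 = 0.5406 + 0.2397 + 0.7791 + 0.4606
 = 2.02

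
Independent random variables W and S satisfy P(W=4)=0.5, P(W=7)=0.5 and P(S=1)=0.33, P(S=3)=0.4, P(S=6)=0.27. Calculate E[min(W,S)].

E[min(W,S)] = Σ_w Σ_s min(w,s) · P(W=w)P(S=s)
 = 1·0.165 + 3·0.2 + 4·0.135 + 1·0.165 + 3·0.2 + 6·0.135
 = 0.165 + 0.6 + 0.54 + 0.165 + 0.6 + 0.81
 = 2.88

2.88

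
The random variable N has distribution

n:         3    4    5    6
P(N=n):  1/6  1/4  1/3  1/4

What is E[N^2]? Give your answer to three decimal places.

22.833

E[N^2] = Σ n^2·P(N=n)
 = 9·1/6 + 16·1/4 + 25·1/3 + 36·1/4
 = 3/2 + 4 + 25/3 + 9
 = 137/6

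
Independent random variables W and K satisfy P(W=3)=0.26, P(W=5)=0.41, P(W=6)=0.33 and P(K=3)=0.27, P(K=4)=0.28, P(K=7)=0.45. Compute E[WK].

24.4348

E[WK] = Σ_w Σ_k wk · P(W=w)P(K=k)
 = 9·0.0702 + 12·0.0728 + 21·0.117 + 15·0.1107 + 20·0.1148 + 35·0.1845 + 18·0.0891 + 24·0.0924 + 42·0.1485
 = 0.6318 + 0.8736 + 2.457 + 1.6605 + 2.296 + 6.4575 + 1.6038 + 2.2176 + 6.237
 = 24.4348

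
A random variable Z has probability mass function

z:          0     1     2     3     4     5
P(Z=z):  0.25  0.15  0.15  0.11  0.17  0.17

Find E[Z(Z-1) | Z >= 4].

P(Z >= 4) = 0.17 + 0.17 = 0.34.
E[Z(Z-1) | Z >= 4] = [12·0.17 + 20·0.17] / 0.34
 = 5.44 / 0.34
 = 16

16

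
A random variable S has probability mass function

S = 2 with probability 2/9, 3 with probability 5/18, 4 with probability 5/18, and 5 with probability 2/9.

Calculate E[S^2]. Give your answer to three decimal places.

E[S^2] = Σ s^2·P(S=s)
 = 4·2/9 + 9·5/18 + 16·5/18 + 25·2/9
 = 8/9 + 5/2 + 40/9 + 50/9
 = 241/18

13.389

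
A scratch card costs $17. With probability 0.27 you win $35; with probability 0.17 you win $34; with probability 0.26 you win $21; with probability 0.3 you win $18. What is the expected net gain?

9.09

E[payout] = 35·0.27 + 34·0.17 + 21·0.26 + 18·0.3
 = 9.45 + 5.78 + 5.46 + 5.4
 = 26.09
Net = 26.09 - 17 = 9.09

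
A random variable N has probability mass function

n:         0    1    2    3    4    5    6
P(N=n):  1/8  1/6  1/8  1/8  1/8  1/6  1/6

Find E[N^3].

E[N^3] = Σ n^3·P(N=n)
 = 0·1/8 + 1·1/6 + 8·1/8 + 27·1/8 + 64·1/8 + 125·1/6 + 216·1/6
 = 0 + 1/6 + 1 + 27/8 + 8 + 125/6 + 36
 = 555/8

69.375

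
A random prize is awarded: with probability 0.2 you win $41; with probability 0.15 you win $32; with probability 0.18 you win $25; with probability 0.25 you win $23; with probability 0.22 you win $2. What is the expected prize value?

23.69

E[payout] = 41·0.2 + 32·0.15 + 25·0.18 + 23·0.25 + 2·0.22
 = 8.2 + 4.8 + 4.5 + 5.75 + 0.44
 = 23.69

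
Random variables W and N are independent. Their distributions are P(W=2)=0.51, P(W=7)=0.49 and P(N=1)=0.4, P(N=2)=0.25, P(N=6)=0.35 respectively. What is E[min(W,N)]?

E[min(W,N)] = Σ_w Σ_n min(w,n) · P(W=w)P(N=n)
 = 1·0.204 + 2·0.1275 + 2·0.1785 + 1·0.196 + 2·0.1225 + 6·0.1715
 = 0.204 + 0.255 + 0.357 + 0.196 + 0.245 + 1.029
 = 2.286

2.286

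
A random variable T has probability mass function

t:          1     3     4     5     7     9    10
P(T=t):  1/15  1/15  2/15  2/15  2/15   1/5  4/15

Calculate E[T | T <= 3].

P(T <= 3) = 1/15 + 1/15 = 2/15.
E[T | T <= 3] = [1·1/15 + 3·1/15] / (2/15)
 = 4/15 / (2/15)
 = 2

2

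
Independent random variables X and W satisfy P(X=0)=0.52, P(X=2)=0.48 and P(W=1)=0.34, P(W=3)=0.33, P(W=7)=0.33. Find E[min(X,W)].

E[min(X,W)] = Σ_x Σ_w min(x,w) · P(X=x)P(W=w)
 = 0·0.1768 + 0·0.1716 + 0·0.1716 + 1·0.1632 + 2·0.1584 + 2·0.1584
 = 0 + 0 + 0 + 0.1632 + 0.3168 + 0.3168
 = 0.7968

0.7968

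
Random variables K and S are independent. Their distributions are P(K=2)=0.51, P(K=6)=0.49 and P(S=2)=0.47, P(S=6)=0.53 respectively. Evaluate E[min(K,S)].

3.0388

E[min(K,S)] = Σ_k Σ_s min(k,s) · P(K=k)P(S=s)
 = 2·0.2397 + 2·0.2703 + 2·0.2303 + 6·0.2597
 = 0.4794 + 0.5406 + 0.4606 + 1.5582
 = 3.0388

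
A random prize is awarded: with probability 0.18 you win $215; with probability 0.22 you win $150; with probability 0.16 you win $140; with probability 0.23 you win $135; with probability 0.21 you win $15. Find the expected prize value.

128.3

E[payout] = 215·0.18 + 150·0.22 + 140·0.16 + 135·0.23 + 15·0.21
 = 38.7 + 33 + 22.4 + 31.05 + 3.15
 = 128.3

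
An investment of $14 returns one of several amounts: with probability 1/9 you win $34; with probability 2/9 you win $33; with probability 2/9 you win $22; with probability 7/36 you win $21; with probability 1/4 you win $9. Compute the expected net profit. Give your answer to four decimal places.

E[payout] = 34·1/9 + 33·2/9 + 22·2/9 + 21·7/36 + 9·1/4
 = 34/9 + 22/3 + 44/9 + 49/12 + 9/4
 = 67/3
Net = 67/3 - 14 = 25/3

8.3333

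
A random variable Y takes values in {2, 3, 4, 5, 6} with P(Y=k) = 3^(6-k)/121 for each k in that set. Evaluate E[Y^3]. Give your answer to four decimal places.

E[Y^3] = Σ y^3·P(Y=y)
 = 8·81/121 + 27·27/121 + 64·9/121 + 125·3/121 + 216·1/121
 = 648/121 + 729/121 + 576/121 + 375/121 + 216/121
 = 2544/121

21.0248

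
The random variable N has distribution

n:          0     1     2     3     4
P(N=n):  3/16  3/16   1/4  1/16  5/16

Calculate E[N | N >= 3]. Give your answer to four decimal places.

3.8333

P(N >= 3) = 1/16 + 5/16 = 3/8.
E[N | N >= 3] = [3·1/16 + 4·5/16] / (3/8)
 = 23/16 / (3/8)
 = 23/6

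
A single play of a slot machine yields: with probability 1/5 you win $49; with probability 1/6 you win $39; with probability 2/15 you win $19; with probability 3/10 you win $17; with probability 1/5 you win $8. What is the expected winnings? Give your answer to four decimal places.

E[payout] = 49·1/5 + 39·1/6 + 19·2/15 + 17·3/10 + 8·1/5
 = 49/5 + 13/2 + 38/15 + 51/10 + 8/5
 = 383/15

25.5333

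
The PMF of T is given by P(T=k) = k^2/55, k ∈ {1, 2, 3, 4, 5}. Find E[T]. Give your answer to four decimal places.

E[T] = Σ t·P(T=t)
 = 1·1/55 + 2·4/55 + 3·9/55 + 4·16/55 + 5·5/11
 = 1/55 + 8/55 + 27/55 + 64/55 + 25/11
 = 45/11

4.0909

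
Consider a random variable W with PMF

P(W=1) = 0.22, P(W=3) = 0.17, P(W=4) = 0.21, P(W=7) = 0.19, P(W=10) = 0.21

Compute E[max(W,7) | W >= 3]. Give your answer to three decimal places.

P(W >= 3) = 0.17 + 0.21 + 0.19 + 0.21 = 0.78.
E[max(W,7) | W >= 3] = [7·0.17 + 7·0.21 + 7·0.19 + 10·0.21] / 0.78
 = 6.09 / 0.78
 = 203/26

7.808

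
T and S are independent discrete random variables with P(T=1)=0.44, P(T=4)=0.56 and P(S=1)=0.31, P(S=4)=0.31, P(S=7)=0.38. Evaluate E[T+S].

E[T+S] = Σ_t Σ_s (t+s) · P(T=t)P(S=s)
 = 2·0.1364 + 5·0.1364 + 8·0.1672 + 5·0.1736 + 8·0.1736 + 11·0.2128
 = 0.2728 + 0.682 + 1.3376 + 0.868 + 1.3888 + 2.3408
 = 6.89

6.89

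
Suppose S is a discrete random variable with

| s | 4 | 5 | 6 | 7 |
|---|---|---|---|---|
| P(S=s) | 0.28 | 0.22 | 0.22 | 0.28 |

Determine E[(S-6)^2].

E[(S-6)^2] = Σ (s-6)^2·P(S=s)
 = 4·0.28 + 1·0.22 + 0·0.22 + 1·0.28
 = 1.12 + 0.22 + 0 + 0.28
 = 1.62

1.62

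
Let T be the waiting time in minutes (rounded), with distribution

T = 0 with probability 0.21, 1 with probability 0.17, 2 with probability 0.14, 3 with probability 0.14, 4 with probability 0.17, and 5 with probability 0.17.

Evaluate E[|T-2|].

1.58

E[|T-2|] = Σ |t-2|·P(T=t)
 = 2·0.21 + 1·0.17 + 0·0.14 + 1·0.14 + 2·0.17 + 3·0.17
 = 0.42 + 0.17 + 0 + 0.14 + 0.34 + 0.51
 = 1.58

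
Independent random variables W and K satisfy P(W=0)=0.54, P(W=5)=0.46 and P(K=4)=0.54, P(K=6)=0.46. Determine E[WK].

11.316

E[WK] = Σ_w Σ_k wk · P(W=w)P(K=k)
 = 0·0.2916 + 0·0.2484 + 20·0.2484 + 30·0.2116
 = 0 + 0 + 4.968 + 6.348
 = 11.316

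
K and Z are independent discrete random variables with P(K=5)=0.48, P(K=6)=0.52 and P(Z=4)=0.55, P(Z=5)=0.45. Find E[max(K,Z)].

E[max(K,Z)] = Σ_k Σ_z max(k,z) · P(K=k)P(Z=z)
 = 5·0.264 + 5·0.216 + 6·0.286 + 6·0.234
 = 1.32 + 1.08 + 1.716 + 1.404
 = 5.52

5.52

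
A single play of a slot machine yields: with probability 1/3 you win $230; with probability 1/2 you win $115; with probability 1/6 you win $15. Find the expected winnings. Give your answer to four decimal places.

136.6667

E[payout] = 230·1/3 + 115·1/2 + 15·1/6
 = 230/3 + 115/2 + 5/2
 = 410/3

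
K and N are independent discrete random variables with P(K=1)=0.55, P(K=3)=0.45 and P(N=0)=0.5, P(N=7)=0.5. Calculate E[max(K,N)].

E[max(K,N)] = Σ_k Σ_n max(k,n) · P(K=k)P(N=n)
 = 1·0.275 + 7·0.275 + 3·0.225 + 7·0.225
 = 0.275 + 1.925 + 0.675 + 1.575
 = 4.45

4.45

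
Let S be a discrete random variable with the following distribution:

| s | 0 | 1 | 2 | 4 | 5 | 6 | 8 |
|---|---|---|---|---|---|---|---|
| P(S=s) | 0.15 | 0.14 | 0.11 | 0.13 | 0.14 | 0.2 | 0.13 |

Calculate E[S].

3.82

E[S] = Σ s·P(S=s)
 = 0·0.15 + 1·0.14 + 2·0.11 + 4·0.13 + 5·0.14 + 6·0.2 + 8·0.13
 = 0 + 0.14 + 0.22 + 0.52 + 0.7 + 1.2 + 1.04
 = 3.82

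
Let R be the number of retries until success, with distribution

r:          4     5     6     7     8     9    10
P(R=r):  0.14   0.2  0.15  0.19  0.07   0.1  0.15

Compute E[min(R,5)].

4.86

E[min(R,5)] = Σ min(r,5)·P(R=r)
 = 4·0.14 + 5·0.2 + 5·0.15 + 5·0.19 + 5·0.07 + 5·0.1 + 5·0.15
 = 0.56 + 1 + 0.75 + 0.95 + 0.35 + 0.5 + 0.75
 = 4.86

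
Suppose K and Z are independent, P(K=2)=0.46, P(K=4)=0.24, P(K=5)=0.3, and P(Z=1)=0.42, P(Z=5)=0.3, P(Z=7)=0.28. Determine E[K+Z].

7.26

E[K+Z] = Σ_k Σ_z (k+z) · P(K=k)P(Z=z)
 = 3·0.1932 + 7·0.138 + 9·0.1288 + 5·0.1008 + 9·0.072 + 11·0.0672 + 6·0.126 + 10·0.09 + 12·0.084
 = 0.5796 + 0.966 + 1.1592 + 0.504 + 0.648 + 0.7392 + 0.756 + 0.9 + 1.008
 = 7.26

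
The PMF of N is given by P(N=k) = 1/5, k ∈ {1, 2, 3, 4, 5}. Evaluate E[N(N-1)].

E[N(N-1)] = Σ n(n-1)·P(N=n)
 = 0·1/5 + 2·1/5 + 6·1/5 + 12·1/5 + 20·1/5
 = 0 + 2/5 + 6/5 + 12/5 + 4
 = 8

8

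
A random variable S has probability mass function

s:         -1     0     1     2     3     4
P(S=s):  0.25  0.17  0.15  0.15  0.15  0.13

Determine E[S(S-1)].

3.26

E[S(S-1)] = Σ s(s-1)·P(S=s)
 = 2·0.25 + 0·0.17 + 0·0.15 + 2·0.15 + 6·0.15 + 12·0.13
 = 0.5 + 0 + 0 + 0.3 + 0.9 + 1.56
 = 3.26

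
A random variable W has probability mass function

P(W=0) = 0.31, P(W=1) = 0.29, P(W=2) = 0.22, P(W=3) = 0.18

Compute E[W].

1.27

E[W] = Σ w·P(W=w)
 = 0·0.31 + 1·0.29 + 2·0.22 + 3·0.18
 = 0 + 0.29 + 0.44 + 0.54
 = 1.27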